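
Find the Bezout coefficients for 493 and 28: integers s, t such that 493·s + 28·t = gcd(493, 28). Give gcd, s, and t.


Euclidean algorithm on (493, 28) — divide until remainder is 0:
  493 = 17 · 28 + 17
  28 = 1 · 17 + 11
  17 = 1 · 11 + 6
  11 = 1 · 6 + 5
  6 = 1 · 5 + 1
  5 = 5 · 1 + 0
gcd(493, 28) = 1.
Track Bezout coefficients alongside the remainders: start with r₀ = 493 = a·1 + b·0 (s = 1, t = 0) and r₁ = 28 = a·0 + b·1 (s = 0, t = 1); each new remainder r_{k+1} = r_{k-1} − q_k·r_k inherits s_{k+1} = s_{k-1} − q_k·s_k, t_{k+1} = t_{k-1} − q_k·t_k, so r_k = a·s_k + b·t_k at every step:
  q = 17: r = 17, s = 1 − 17·0 = 1, t = 0 − 17·1 = -17  (check: 493·1 + 28·(-17) = 17)
  q = 1: r = 11, s = 0 − 1·1 = -1, t = 1 − 1·(-17) = 18  (check: 493·(-1) + 28·18 = 11)
  q = 1: r = 6, s = 1 − 1·(-1) = 2, t = -17 − 1·18 = -35  (check: 493·2 + 28·(-35) = 6)
  q = 1: r = 5, s = -1 − 1·2 = -3, t = 18 − 1·(-35) = 53  (check: 493·(-3) + 28·53 = 5)
  q = 1: r = 1, s = 2 − 1·(-3) = 5, t = -35 − 1·53 = -88  (check: 493·5 + 28·(-88) = 1)
The row with r = 1 (the gcd) gives the Bezout coefficients s = 5, t = -88.
Result: 493 · (5) + 28 · (-88) = 1.

gcd(493, 28) = 1; s = 5, t = -88 (check: 493·5 + 28·(-88) = 1).


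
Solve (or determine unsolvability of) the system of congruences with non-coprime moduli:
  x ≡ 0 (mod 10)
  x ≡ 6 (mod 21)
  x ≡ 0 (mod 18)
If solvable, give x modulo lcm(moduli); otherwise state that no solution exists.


Moduli 10, 21, 18 are not pairwise coprime, so CRT works modulo lcm(m_i) when all pairwise compatibility conditions hold.
Pairwise compatibility: gcd(m_i, m_j) must divide a_i - a_j for every pair.
Merge one congruence at a time:
  Start: x ≡ 0 (mod 10).
  Combine with x ≡ 6 (mod 21): gcd(10, 21) = 1; 6 - 0 = 6, which IS divisible by 1, so compatible.
    Write x = 0 + 10·t and substitute into x ≡ 6 (mod 21): 10·t ≡ 6 − 0 = 6 (mod 21).
    The inverse of 10 mod 21 is 19 (since 10·19 = 190 = 9·21 + 1), so t ≡ 19·6 = 114 ≡ 9 (mod 21).
    Then x = 0 + 10·9 = 90, valid modulo lcm(10, 21) = 210: x ≡ 90 (mod 210).
  Combine with x ≡ 0 (mod 18): gcd(210, 18) = 6; 0 - 90 = -90, which IS divisible by 6, so compatible.
    Write x = 90 + 210·t and substitute into x ≡ 0 (mod 18): 210·t ≡ 0 − 90 = -90 (mod 18).
    Divide the congruence (and modulus) by g = 6: 35·t ≡ -15 (mod 3).
    Reduce coefficients mod 3: 2·t ≡ 0 (mod 3).
    The inverse of 2 mod 3 is 2 (since 2·2 = 4 = 1·3 + 1), so t ≡ 2·0 = 0 ≡ 0 (mod 3).
    Then x = 90 + 210·0 = 90, valid modulo lcm(210, 18) = 630: x ≡ 90 (mod 630).
Verify: 90 mod 10 = 0, 90 mod 21 = 6, 90 mod 18 = 0.

x ≡ 90 (mod 630).


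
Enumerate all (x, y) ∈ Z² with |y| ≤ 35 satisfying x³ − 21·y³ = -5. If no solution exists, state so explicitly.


The equation is x³ - 21y³ = -5. For fixed y, x³ = 21·y³ − 5, so a solution requires the RHS to be a perfect cube.
Strategy: iterate y from -35 to 35, compute RHS = 21·y³ − 5, and check whether it is a (positive or negative) perfect cube.
Check small values of y:
  y = 0: RHS = -5 is not a perfect cube.
  y = 1: RHS = 16 is not a perfect cube.
  y = -1: RHS = -26 is not a perfect cube.
  y = 2: RHS = 163 is not a perfect cube.
  y = -2: RHS = -173 is not a perfect cube.
  y = 3: RHS = 562 is not a perfect cube.
  y = -3: RHS = -572 is not a perfect cube.
Continuing the search up to |y| = 35 finds no solutions either.
No (x, y) in the scanned range satisfies the equation.

No integer solutions with |y| ≤ 35.


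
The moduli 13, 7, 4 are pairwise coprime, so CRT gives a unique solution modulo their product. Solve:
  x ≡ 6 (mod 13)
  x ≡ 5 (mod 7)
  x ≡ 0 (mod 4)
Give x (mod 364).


Moduli 13, 7, 4 are pairwise coprime; by CRT there is a unique solution modulo M = 13 · 7 · 4 = 364.
Solve pairwise, accumulating the modulus:
  Start with x ≡ 6 (mod 13).
  Combine with x ≡ 5 (mod 7): since gcd(13, 7) = 1, we get a unique residue mod 91.
    Write x = 6 + 13·t and substitute into x ≡ 5 (mod 7): 13·t ≡ 5 − 6 = -1 (mod 7).
    Reduce coefficients mod 7: 6·t ≡ 6 (mod 7).
    The inverse of 6 mod 7 is 6 (since 6·6 = 36 = 5·7 + 1), so t ≡ 6·6 = 36 ≡ 1 (mod 7).
    Then x = 6 + 13·1 = 19, valid modulo lcm(13, 7) = 91: x ≡ 19 (mod 91).
  Combine with x ≡ 0 (mod 4): since gcd(91, 4) = 1, we get a unique residue mod 364.
    Write x = 19 + 91·t and substitute into x ≡ 0 (mod 4): 91·t ≡ 0 − 19 = -19 (mod 4).
    Reduce coefficients mod 4: 3·t ≡ 1 (mod 4).
    The inverse of 3 mod 4 is 3 (since 3·3 = 9 = 2·4 + 1), so t ≡ 3·1 = 3 ≡ 3 (mod 4).
    Then x = 19 + 91·3 = 292, valid modulo lcm(91, 4) = 364: x ≡ 292 (mod 364).
Verify: 292 mod 13 = 6 ✓, 292 mod 7 = 5 ✓, 292 mod 4 = 0 ✓.

x ≡ 292 (mod 364).


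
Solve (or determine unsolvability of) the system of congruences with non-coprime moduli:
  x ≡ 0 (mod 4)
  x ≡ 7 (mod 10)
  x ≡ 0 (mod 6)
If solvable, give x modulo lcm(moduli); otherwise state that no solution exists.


Moduli 4, 10, 6 are not pairwise coprime, so CRT works modulo lcm(m_i) when all pairwise compatibility conditions hold.
Pairwise compatibility: gcd(m_i, m_j) must divide a_i - a_j for every pair.
Merge one congruence at a time:
  Start: x ≡ 0 (mod 4).
  Combine with x ≡ 7 (mod 10): gcd(4, 10) = 2, and 7 - 0 = 7 is NOT divisible by 2.
    ⇒ system is inconsistent (no integer solution).

No solution (the system is inconsistent).


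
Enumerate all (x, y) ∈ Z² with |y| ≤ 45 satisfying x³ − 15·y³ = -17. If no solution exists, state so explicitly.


The equation is x³ - 15y³ = -17. For fixed y, x³ = 15·y³ − 17, so a solution requires the RHS to be a perfect cube.
Strategy: iterate y from -45 to 45, compute RHS = 15·y³ − 17, and check whether it is a (positive or negative) perfect cube.
Check small values of y:
  y = 0: RHS = -17 is not a perfect cube.
  y = 1: RHS = -2 is not a perfect cube.
  y = -1: RHS = -32 is not a perfect cube.
  y = 2: RHS = 103 is not a perfect cube.
  y = -2: RHS = -137 is not a perfect cube.
  y = 3: RHS = 388 is not a perfect cube.
  y = -3: RHS = -422 is not a perfect cube.
Continuing the search up to |y| = 45 finds no solutions either.
No (x, y) in the scanned range satisfies the equation.

No integer solutions with |y| ≤ 45.


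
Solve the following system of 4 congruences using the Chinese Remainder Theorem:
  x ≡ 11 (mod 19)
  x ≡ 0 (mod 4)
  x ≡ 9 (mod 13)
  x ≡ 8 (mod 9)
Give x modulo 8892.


Product of moduli M = 19 · 4 · 13 · 9 = 8892.
Merge one congruence at a time:
  Start: x ≡ 11 (mod 19).
  Combine with x ≡ 0 (mod 4); new modulus lcm = 76.
    Write x = 11 + 19·t and substitute into x ≡ 0 (mod 4): 19·t ≡ 0 − 11 = -11 (mod 4).
    Reduce coefficients mod 4: 3·t ≡ 1 (mod 4).
    The inverse of 3 mod 4 is 3 (since 3·3 = 9 = 2·4 + 1), so t ≡ 3·1 = 3 ≡ 3 (mod 4).
    Then x = 11 + 19·3 = 68, valid modulo lcm(19, 4) = 76: x ≡ 68 (mod 76).
  Combine with x ≡ 9 (mod 13); new modulus lcm = 988.
    Write x = 68 + 76·t and substitute into x ≡ 9 (mod 13): 76·t ≡ 9 − 68 = -59 (mod 13).
    Reduce coefficients mod 13: 11·t ≡ 6 (mod 13).
    The inverse of 11 mod 13 is 6 (since 11·6 = 66 = 5·13 + 1), so t ≡ 6·6 = 36 ≡ 10 (mod 13).
    Then x = 68 + 76·10 = 828, valid modulo lcm(76, 13) = 988: x ≡ 828 (mod 988).
  Combine with x ≡ 8 (mod 9); new modulus lcm = 8892.
    Write x = 828 + 988·t and substitute into x ≡ 8 (mod 9): 988·t ≡ 8 − 828 = -820 (mod 9).
    Reduce coefficients mod 9: 7·t ≡ 8 (mod 9).
    The inverse of 7 mod 9 is 4 (since 7·4 = 28 = 3·9 + 1), so t ≡ 4·8 = 32 ≡ 5 (mod 9).
    Then x = 828 + 988·5 = 5768, valid modulo lcm(988, 9) = 8892: x ≡ 5768 (mod 8892).
Verify against each original: 5768 mod 19 = 11, 5768 mod 4 = 0, 5768 mod 13 = 9, 5768 mod 9 = 8.

x ≡ 5768 (mod 8892).


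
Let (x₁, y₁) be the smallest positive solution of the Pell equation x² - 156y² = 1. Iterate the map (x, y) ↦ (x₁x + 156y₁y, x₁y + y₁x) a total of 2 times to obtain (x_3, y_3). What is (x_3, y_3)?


Step 1: Find the fundamental solution (x₁, y₁) of x² - 156y² = 1.
  Expand √156 as a continued fraction. a₀ = ⌊√156⌋ = 12; iterate m_{k+1} = d_k·a_k − m_k, d_{k+1} = (156 − m_{k+1}²)/d_k, a_{k+1} = ⌊(a₀ + m_{k+1})/d_{k+1}⌋ (starting m₀ = 0, d₀ = 1), with convergents p_k = a_k·p_{k-1} + p_{k-2}, q_k = a_k·q_{k-1} + q_{k-2} (p₋₁ = 1, q₋₁ = 0):
  k = 0: a₀ = 12; p₀/q₀ = 12/1; p₀² − 156·q₀² = 144 − 156 = -12.
  k = 1: m = 12, d = 12, a = ⌊(12 + 12)/12⌋ = 2; p/q = (2·12 + 1)/(2·1 + 0) = 25/2; p² − 156·q² = 625 − 624 = 1.
  The first convergent with p² − 156·q² = 1 gives the fundamental solution (x₁, y₁) = (25, 2).
Step 2: Apply the recurrence (x_{n+1}, y_{n+1}) = (x₁x_n + 156y₁y_n, x₁y_n + y₁x_n) repeatedly.
  From (x_1, y_1) = (25, 2): x_2 = 25·25 + 156·2·2 = 1249; y_2 = 25·2 + 2·25 = 100.
  From (x_2, y_2) = (1249, 100): x_3 = 25·1249 + 156·2·100 = 62425; y_3 = 25·100 + 2·1249 = 4998.
Step 3: Verify x_3² - 156·y_3² = 3896880625 - 3896880624 = 1 (should be 1). ✓

(x_1, y_1) = (25, 2); (x_3, y_3) = (62425, 4998).


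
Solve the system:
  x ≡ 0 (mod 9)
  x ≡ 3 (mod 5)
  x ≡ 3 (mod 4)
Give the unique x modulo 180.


Moduli 9, 5, 4 are pairwise coprime; by CRT there is a unique solution modulo M = 9 · 5 · 4 = 180.
Solve pairwise, accumulating the modulus:
  Start with x ≡ 0 (mod 9).
  Combine with x ≡ 3 (mod 5): since gcd(9, 5) = 1, we get a unique residue mod 45.
    Write x = 0 + 9·t and substitute into x ≡ 3 (mod 5): 9·t ≡ 3 − 0 = 3 (mod 5).
    Reduce coefficients mod 5: 4·t ≡ 3 (mod 5).
    The inverse of 4 mod 5 is 4 (since 4·4 = 16 = 3·5 + 1), so t ≡ 4·3 = 12 ≡ 2 (mod 5).
    Then x = 0 + 9·2 = 18, valid modulo lcm(9, 5) = 45: x ≡ 18 (mod 45).
  Combine with x ≡ 3 (mod 4): since gcd(45, 4) = 1, we get a unique residue mod 180.
    Write x = 18 + 45·t and substitute into x ≡ 3 (mod 4): 45·t ≡ 3 − 18 = -15 (mod 4).
    Reduce coefficients mod 4: 1·t ≡ 1 (mod 4).
    So t ≡ 1 (mod 4).
    Then x = 18 + 45·1 = 63, valid modulo lcm(45, 4) = 180: x ≡ 63 (mod 180).
Verify: 63 mod 9 = 0 ✓, 63 mod 5 = 3 ✓, 63 mod 4 = 3 ✓.

x ≡ 63 (mod 180).


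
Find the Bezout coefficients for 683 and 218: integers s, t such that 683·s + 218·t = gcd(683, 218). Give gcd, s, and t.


Euclidean algorithm on (683, 218) — divide until remainder is 0:
  683 = 3 · 218 + 29
  218 = 7 · 29 + 15
  29 = 1 · 15 + 14
  15 = 1 · 14 + 1
  14 = 14 · 1 + 0
gcd(683, 218) = 1.
Track Bezout coefficients alongside the remainders: start with r₀ = 683 = a·1 + b·0 (s = 1, t = 0) and r₁ = 218 = a·0 + b·1 (s = 0, t = 1); each new remainder r_{k+1} = r_{k-1} − q_k·r_k inherits s_{k+1} = s_{k-1} − q_k·s_k, t_{k+1} = t_{k-1} − q_k·t_k, so r_k = a·s_k + b·t_k at every step:
  q = 3: r = 29, s = 1 − 3·0 = 1, t = 0 − 3·1 = -3  (check: 683·1 + 218·(-3) = 29)
  q = 7: r = 15, s = 0 − 7·1 = -7, t = 1 − 7·(-3) = 22  (check: 683·(-7) + 218·22 = 15)
  q = 1: r = 14, s = 1 − 1·(-7) = 8, t = -3 − 1·22 = -25  (check: 683·8 + 218·(-25) = 14)
  q = 1: r = 1, s = -7 − 1·8 = -15, t = 22 − 1·(-25) = 47  (check: 683·(-15) + 218·47 = 1)
The row with r = 1 (the gcd) gives the Bezout coefficients s = -15, t = 47.
Result: 683 · (-15) + 218 · (47) = 1.

gcd(683, 218) = 1; s = -15, t = 47 (check: 683·(-15) + 218·47 = 1).


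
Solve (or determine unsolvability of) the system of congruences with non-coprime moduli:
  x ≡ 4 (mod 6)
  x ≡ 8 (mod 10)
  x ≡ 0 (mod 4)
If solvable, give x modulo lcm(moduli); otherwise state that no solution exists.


Moduli 6, 10, 4 are not pairwise coprime, so CRT works modulo lcm(m_i) when all pairwise compatibility conditions hold.
Pairwise compatibility: gcd(m_i, m_j) must divide a_i - a_j for every pair.
Merge one congruence at a time:
  Start: x ≡ 4 (mod 6).
  Combine with x ≡ 8 (mod 10): gcd(6, 10) = 2; 8 - 4 = 4, which IS divisible by 2, so compatible.
    Write x = 4 + 6·t and substitute into x ≡ 8 (mod 10): 6·t ≡ 8 − 4 = 4 (mod 10).
    Divide the congruence (and modulus) by g = 2: 3·t ≡ 2 (mod 5).
    The inverse of 3 mod 5 is 2 (since 3·2 = 6 = 1·5 + 1), so t ≡ 2·2 = 4 ≡ 4 (mod 5).
    Then x = 4 + 6·4 = 28, valid modulo lcm(6, 10) = 30: x ≡ 28 (mod 30).
  Combine with x ≡ 0 (mod 4): gcd(30, 4) = 2; 0 - 28 = -28, which IS divisible by 2, so compatible.
    Write x = 28 + 30·t and substitute into x ≡ 0 (mod 4): 30·t ≡ 0 − 28 = -28 (mod 4).
    Divide the congruence (and modulus) by g = 2: 15·t ≡ -14 (mod 2).
    Reduce coefficients mod 2: 1·t ≡ 0 (mod 2).
    So t ≡ 0 (mod 2).
    Then x = 28 + 30·0 = 28, valid modulo lcm(30, 4) = 60: x ≡ 28 (mod 60).
Verify: 28 mod 6 = 4, 28 mod 10 = 8, 28 mod 4 = 0.

x ≡ 28 (mod 60).


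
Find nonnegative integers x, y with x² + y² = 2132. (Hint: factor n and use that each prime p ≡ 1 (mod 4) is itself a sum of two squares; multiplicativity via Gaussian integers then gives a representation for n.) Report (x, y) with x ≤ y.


Step 1: Factor n = 2132 = 2^2 · 13 · 41.
Step 2: Check the mod-4 condition on each prime factor: 2 = 2 (special); 13 ≡ 1 (mod 4), exponent 1; 41 ≡ 1 (mod 4), exponent 1.
All primes ≡ 3 (mod 4) appear to even exponent (or don't appear), so by the two-squares theorem n IS expressible as a sum of two squares.
Step 3: Build a representation. Group n = k² · m with k = 2 and m = 13 · 41 = 533 (a product of primes ≡ 1 (mod 4)); a representation of m scales to one of n via (k·x)² + (k·y)² = k²(x² + y²). Each prime p ≡ 1 (mod 4) is itself a sum of two squares; find a² by testing p − a² for a perfect square:
  13: 13 − 1² = 12, 13 − 2² = 9 = 3² ⇒ 13 = 2² + 3².
  41: 41 − 1² = 40, 41 − 2² = 37, 41 − 3² = 32, 41 − 4² = 25 = 5² ⇒ 41 = 4² + 5².
  Combine using the Brahmagupta–Fibonacci identity (a² + b²)(c² + d²) = (ac − bd)² + (ad + bc)² = (ac + bd)² + (ad − bc)²:
  13 · 41 = 533: from (2² + 3²)(4² + 5²), take (2·4 − 3·5, 2·5 + 3·4) = (8 − 15, 10 + 12) = (-7, 22); dropping signs (only squares matter) gives (7, 22); check 7² + 22² = 49 + 484 = 533 ✓.
  Scale by k = 2: (2·7, 2·22) = (14, 44).
Step 4: Order so x ≤ y and verify: 14² + 44² = 196 + 1936 = 2132 = n. ✓

n = 2132 = 14² + 44² (one valid representation with x ≤ y).


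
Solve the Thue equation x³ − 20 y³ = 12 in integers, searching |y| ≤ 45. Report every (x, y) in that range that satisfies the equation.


The equation is x³ - 20y³ = 12. For fixed y, x³ = 20·y³ + 12, so a solution requires the RHS to be a perfect cube.
Strategy: iterate y from -45 to 45, compute RHS = 20·y³ + 12, and check whether it is a (positive or negative) perfect cube.
Check small values of y:
  y = 0: RHS = 12 is not a perfect cube.
  y = 1: RHS = 32 is not a perfect cube.
  y = -1: RHS = -8 = (-2)³ ⇒ x = -2 works.
  y = 2: RHS = 172 is not a perfect cube.
  y = -2: RHS = -148 is not a perfect cube.
  y = 3: RHS = 552 is not a perfect cube.
  y = -3: RHS = -528 is not a perfect cube.
Continuing the search up to |y| = 45 finds no further solutions beyond those listed.
Collected solutions: (-2, -1).

Solutions (with |y| ≤ 45): (-2, -1).


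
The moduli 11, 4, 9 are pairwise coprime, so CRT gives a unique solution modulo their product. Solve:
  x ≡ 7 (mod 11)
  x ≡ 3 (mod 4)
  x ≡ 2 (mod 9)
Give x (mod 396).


Moduli 11, 4, 9 are pairwise coprime; by CRT there is a unique solution modulo M = 11 · 4 · 9 = 396.
Solve pairwise, accumulating the modulus:
  Start with x ≡ 7 (mod 11).
  Combine with x ≡ 3 (mod 4): since gcd(11, 4) = 1, we get a unique residue mod 44.
    Write x = 7 + 11·t and substitute into x ≡ 3 (mod 4): 11·t ≡ 3 − 7 = -4 (mod 4).
    Reduce coefficients mod 4: 3·t ≡ 0 (mod 4).
    The inverse of 3 mod 4 is 3 (since 3·3 = 9 = 2·4 + 1), so t ≡ 3·0 = 0 ≡ 0 (mod 4).
    Then x = 7 + 11·0 = 7, valid modulo lcm(11, 4) = 44: x ≡ 7 (mod 44).
  Combine with x ≡ 2 (mod 9): since gcd(44, 9) = 1, we get a unique residue mod 396.
    Write x = 7 + 44·t and substitute into x ≡ 2 (mod 9): 44·t ≡ 2 − 7 = -5 (mod 9).
    Reduce coefficients mod 9: 8·t ≡ 4 (mod 9).
    The inverse of 8 mod 9 is 8 (since 8·8 = 64 = 7·9 + 1), so t ≡ 8·4 = 32 ≡ 5 (mod 9).
    Then x = 7 + 44·5 = 227, valid modulo lcm(44, 9) = 396: x ≡ 227 (mod 396).
Verify: 227 mod 11 = 7 ✓, 227 mod 4 = 3 ✓, 227 mod 9 = 2 ✓.

x ≡ 227 (mod 396).


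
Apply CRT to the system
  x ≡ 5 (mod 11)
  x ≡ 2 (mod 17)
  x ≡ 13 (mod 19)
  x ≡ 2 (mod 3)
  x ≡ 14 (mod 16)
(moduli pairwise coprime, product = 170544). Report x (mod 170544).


Product of moduli M = 11 · 17 · 19 · 3 · 16 = 170544.
Merge one congruence at a time:
  Start: x ≡ 5 (mod 11).
  Combine with x ≡ 2 (mod 17); new modulus lcm = 187.
    Write x = 5 + 11·t and substitute into x ≡ 2 (mod 17): 11·t ≡ 2 − 5 = -3 (mod 17).
    Reduce coefficients mod 17: 11·t ≡ 14 (mod 17).
    The inverse of 11 mod 17 is 14 (since 11·14 = 154 = 9·17 + 1), so t ≡ 14·14 = 196 ≡ 9 (mod 17).
    Then x = 5 + 11·9 = 104, valid modulo lcm(11, 17) = 187: x ≡ 104 (mod 187).
  Combine with x ≡ 13 (mod 19); new modulus lcm = 3553.
    Write x = 104 + 187·t and substitute into x ≡ 13 (mod 19): 187·t ≡ 13 − 104 = -91 (mod 19).
    Reduce coefficients mod 19: 16·t ≡ 4 (mod 19).
    The inverse of 16 mod 19 is 6 (since 16·6 = 96 = 5·19 + 1), so t ≡ 6·4 = 24 ≡ 5 (mod 19).
    Then x = 104 + 187·5 = 1039, valid modulo lcm(187, 19) = 3553: x ≡ 1039 (mod 3553).
  Combine with x ≡ 2 (mod 3); new modulus lcm = 10659.
    Write x = 1039 + 3553·t and substitute into x ≡ 2 (mod 3): 3553·t ≡ 2 − 1039 = -1037 (mod 3).
    Reduce coefficients mod 3: 1·t ≡ 1 (mod 3).
    So t ≡ 1 (mod 3).
    Then x = 1039 + 3553·1 = 4592, valid modulo lcm(3553, 3) = 10659: x ≡ 4592 (mod 10659).
  Combine with x ≡ 14 (mod 16); new modulus lcm = 170544.
    Write x = 4592 + 10659·t and substitute into x ≡ 14 (mod 16): 10659·t ≡ 14 − 4592 = -4578 (mod 16).
    Reduce coefficients mod 16: 3·t ≡ 14 (mod 16).
    The inverse of 3 mod 16 is 11 (since 3·11 = 33 = 2·16 + 1), so t ≡ 11·14 = 154 ≡ 10 (mod 16).
    Then x = 4592 + 10659·10 = 111182, valid modulo lcm(10659, 16) = 170544: x ≡ 111182 (mod 170544).
Verify against each original: 111182 mod 11 = 5, 111182 mod 17 = 2, 111182 mod 19 = 13, 111182 mod 3 = 2, 111182 mod 16 = 14.

x ≡ 111182 (mod 170544).


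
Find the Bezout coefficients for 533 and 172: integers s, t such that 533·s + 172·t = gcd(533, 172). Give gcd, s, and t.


Euclidean algorithm on (533, 172) — divide until remainder is 0:
  533 = 3 · 172 + 17
  172 = 10 · 17 + 2
  17 = 8 · 2 + 1
  2 = 2 · 1 + 0
gcd(533, 172) = 1.
Track Bezout coefficients alongside the remainders: start with r₀ = 533 = a·1 + b·0 (s = 1, t = 0) and r₁ = 172 = a·0 + b·1 (s = 0, t = 1); each new remainder r_{k+1} = r_{k-1} − q_k·r_k inherits s_{k+1} = s_{k-1} − q_k·s_k, t_{k+1} = t_{k-1} − q_k·t_k, so r_k = a·s_k + b·t_k at every step:
  q = 3: r = 17, s = 1 − 3·0 = 1, t = 0 − 3·1 = -3  (check: 533·1 + 172·(-3) = 17)
  q = 10: r = 2, s = 0 − 10·1 = -10, t = 1 − 10·(-3) = 31  (check: 533·(-10) + 172·31 = 2)
  q = 8: r = 1, s = 1 − 8·(-10) = 81, t = -3 − 8·31 = -251  (check: 533·81 + 172·(-251) = 1)
The row with r = 1 (the gcd) gives the Bezout coefficients s = 81, t = -251.
Result: 533 · (81) + 172 · (-251) = 1.

gcd(533, 172) = 1; s = 81, t = -251 (check: 533·81 + 172·(-251) = 1).


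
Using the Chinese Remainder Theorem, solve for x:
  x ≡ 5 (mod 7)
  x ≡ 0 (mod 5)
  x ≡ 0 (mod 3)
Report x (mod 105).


Moduli 7, 5, 3 are pairwise coprime; by CRT there is a unique solution modulo M = 7 · 5 · 3 = 105.
Solve pairwise, accumulating the modulus:
  Start with x ≡ 5 (mod 7).
  Combine with x ≡ 0 (mod 5): since gcd(7, 5) = 1, we get a unique residue mod 35.
    Write x = 5 + 7·t and substitute into x ≡ 0 (mod 5): 7·t ≡ 0 − 5 = -5 (mod 5).
    Reduce coefficients mod 5: 2·t ≡ 0 (mod 5).
    The inverse of 2 mod 5 is 3 (since 2·3 = 6 = 1·5 + 1), so t ≡ 3·0 = 0 ≡ 0 (mod 5).
    Then x = 5 + 7·0 = 5, valid modulo lcm(7, 5) = 35: x ≡ 5 (mod 35).
  Combine with x ≡ 0 (mod 3): since gcd(35, 3) = 1, we get a unique residue mod 105.
    Write x = 5 + 35·t and substitute into x ≡ 0 (mod 3): 35·t ≡ 0 − 5 = -5 (mod 3).
    Reduce coefficients mod 3: 2·t ≡ 1 (mod 3).
    The inverse of 2 mod 3 is 2 (since 2·2 = 4 = 1·3 + 1), so t ≡ 2·1 = 2 ≡ 2 (mod 3).
    Then x = 5 + 35·2 = 75, valid modulo lcm(35, 3) = 105: x ≡ 75 (mod 105).
Verify: 75 mod 7 = 5 ✓, 75 mod 5 = 0 ✓, 75 mod 3 = 0 ✓.

x ≡ 75 (mod 105).


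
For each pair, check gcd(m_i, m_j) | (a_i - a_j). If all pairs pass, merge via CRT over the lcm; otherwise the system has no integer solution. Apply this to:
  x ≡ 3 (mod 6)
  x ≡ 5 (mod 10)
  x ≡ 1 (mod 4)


Moduli 6, 10, 4 are not pairwise coprime, so CRT works modulo lcm(m_i) when all pairwise compatibility conditions hold.
Pairwise compatibility: gcd(m_i, m_j) must divide a_i - a_j for every pair.
Merge one congruence at a time:
  Start: x ≡ 3 (mod 6).
  Combine with x ≡ 5 (mod 10): gcd(6, 10) = 2; 5 - 3 = 2, which IS divisible by 2, so compatible.
    Write x = 3 + 6·t and substitute into x ≡ 5 (mod 10): 6·t ≡ 5 − 3 = 2 (mod 10).
    Divide the congruence (and modulus) by g = 2: 3·t ≡ 1 (mod 5).
    The inverse of 3 mod 5 is 2 (since 3·2 = 6 = 1·5 + 1), so t ≡ 2·1 = 2 ≡ 2 (mod 5).
    Then x = 3 + 6·2 = 15, valid modulo lcm(6, 10) = 30: x ≡ 15 (mod 30).
  Combine with x ≡ 1 (mod 4): gcd(30, 4) = 2; 1 - 15 = -14, which IS divisible by 2, so compatible.
    Write x = 15 + 30·t and substitute into x ≡ 1 (mod 4): 30·t ≡ 1 − 15 = -14 (mod 4).
    Divide the congruence (and modulus) by g = 2: 15·t ≡ -7 (mod 2).
    Reduce coefficients mod 2: 1·t ≡ 1 (mod 2).
    So t ≡ 1 (mod 2).
    Then x = 15 + 30·1 = 45, valid modulo lcm(30, 4) = 60: x ≡ 45 (mod 60).
Verify: 45 mod 6 = 3, 45 mod 10 = 5, 45 mod 4 = 1.

x ≡ 45 (mod 60).


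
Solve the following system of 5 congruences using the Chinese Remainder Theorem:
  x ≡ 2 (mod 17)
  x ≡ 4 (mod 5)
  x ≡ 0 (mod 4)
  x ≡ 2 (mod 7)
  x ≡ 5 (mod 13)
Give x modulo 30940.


Product of moduli M = 17 · 5 · 4 · 7 · 13 = 30940.
Merge one congruence at a time:
  Start: x ≡ 2 (mod 17).
  Combine with x ≡ 4 (mod 5); new modulus lcm = 85.
    Write x = 2 + 17·t and substitute into x ≡ 4 (mod 5): 17·t ≡ 4 − 2 = 2 (mod 5).
    Reduce coefficients mod 5: 2·t ≡ 2 (mod 5).
    The inverse of 2 mod 5 is 3 (since 2·3 = 6 = 1·5 + 1), so t ≡ 3·2 = 6 ≡ 1 (mod 5).
    Then x = 2 + 17·1 = 19, valid modulo lcm(17, 5) = 85: x ≡ 19 (mod 85).
  Combine with x ≡ 0 (mod 4); new modulus lcm = 340.
    Write x = 19 + 85·t and substitute into x ≡ 0 (mod 4): 85·t ≡ 0 − 19 = -19 (mod 4).
    Reduce coefficients mod 4: 1·t ≡ 1 (mod 4).
    So t ≡ 1 (mod 4).
    Then x = 19 + 85·1 = 104, valid modulo lcm(85, 4) = 340: x ≡ 104 (mod 340).
  Combine with x ≡ 2 (mod 7); new modulus lcm = 2380.
    Write x = 104 + 340·t and substitute into x ≡ 2 (mod 7): 340·t ≡ 2 − 104 = -102 (mod 7).
    Reduce coefficients mod 7: 4·t ≡ 3 (mod 7).
    The inverse of 4 mod 7 is 2 (since 4·2 = 8 = 1·7 + 1), so t ≡ 2·3 = 6 ≡ 6 (mod 7).
    Then x = 104 + 340·6 = 2144, valid modulo lcm(340, 7) = 2380: x ≡ 2144 (mod 2380).
  Combine with x ≡ 5 (mod 13); new modulus lcm = 30940.
    Write x = 2144 + 2380·t and substitute into x ≡ 5 (mod 13): 2380·t ≡ 5 − 2144 = -2139 (mod 13).
    Reduce coefficients mod 13: 1·t ≡ 6 (mod 13).
    So t ≡ 6 (mod 13).
    Then x = 2144 + 2380·6 = 16424, valid modulo lcm(2380, 13) = 30940: x ≡ 16424 (mod 30940).
Verify against each original: 16424 mod 17 = 2, 16424 mod 5 = 4, 16424 mod 4 = 0, 16424 mod 7 = 2, 16424 mod 13 = 5.

x ≡ 16424 (mod 30940).


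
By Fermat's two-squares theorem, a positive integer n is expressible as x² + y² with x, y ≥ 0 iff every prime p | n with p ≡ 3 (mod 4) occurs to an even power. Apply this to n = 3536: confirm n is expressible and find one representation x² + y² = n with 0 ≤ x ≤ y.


Step 1: Factor n = 3536 = 2^4 · 13 · 17.
Step 2: Check the mod-4 condition on each prime factor: 2 = 2 (special); 13 ≡ 1 (mod 4), exponent 1; 17 ≡ 1 (mod 4), exponent 1.
All primes ≡ 3 (mod 4) appear to even exponent (or don't appear), so by the two-squares theorem n IS expressible as a sum of two squares.
Step 3: Build a representation. Group n = k² · m with k = 4 and m = 13 · 17 = 221 (a product of primes ≡ 1 (mod 4)); a representation of m scales to one of n via (k·x)² + (k·y)² = k²(x² + y²). Each prime p ≡ 1 (mod 4) is itself a sum of two squares; find a² by testing p − a² for a perfect square:
  13: 13 − 1² = 12, 13 − 2² = 9 = 3² ⇒ 13 = 2² + 3².
  17: 17 − 1² = 16 = 4² ⇒ 17 = 1² + 4².
  Combine using the Brahmagupta–Fibonacci identity (a² + b²)(c² + d²) = (ac − bd)² + (ad + bc)² = (ac + bd)² + (ad − bc)²:
  13 · 17 = 221: from (2² + 3²)(1² + 4²), take (2·1 − 3·4, 2·4 + 3·1) = (2 − 12, 8 + 3) = (-10, 11); dropping signs (only squares matter) gives (10, 11); check 10² + 11² = 100 + 121 = 221 ✓.
  Scale by k = 4: (4·10, 4·11) = (40, 44).
Step 4: Order so x ≤ y and verify: 40² + 44² = 1600 + 1936 = 3536 = n. ✓

n = 3536 = 40² + 44² (one valid representation with x ≤ y).


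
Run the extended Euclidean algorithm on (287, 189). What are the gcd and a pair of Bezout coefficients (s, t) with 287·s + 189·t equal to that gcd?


Euclidean algorithm on (287, 189) — divide until remainder is 0:
  287 = 1 · 189 + 98
  189 = 1 · 98 + 91
  98 = 1 · 91 + 7
  91 = 13 · 7 + 0
gcd(287, 189) = 7.
Track Bezout coefficients alongside the remainders: start with r₀ = 287 = a·1 + b·0 (s = 1, t = 0) and r₁ = 189 = a·0 + b·1 (s = 0, t = 1); each new remainder r_{k+1} = r_{k-1} − q_k·r_k inherits s_{k+1} = s_{k-1} − q_k·s_k, t_{k+1} = t_{k-1} − q_k·t_k, so r_k = a·s_k + b·t_k at every step:
  q = 1: r = 98, s = 1 − 1·0 = 1, t = 0 − 1·1 = -1  (check: 287·1 + 189·(-1) = 98)
  q = 1: r = 91, s = 0 − 1·1 = -1, t = 1 − 1·(-1) = 2  (check: 287·(-1) + 189·2 = 91)
  q = 1: r = 7, s = 1 − 1·(-1) = 2, t = -1 − 1·2 = -3  (check: 287·2 + 189·(-3) = 7)
The row with r = 7 (the gcd) gives the Bezout coefficients s = 2, t = -3.
Result: 287 · (2) + 189 · (-3) = 7.

gcd(287, 189) = 7; s = 2, t = -3 (check: 287·2 + 189·(-3) = 7).


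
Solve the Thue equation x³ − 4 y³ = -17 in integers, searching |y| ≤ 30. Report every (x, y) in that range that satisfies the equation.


The equation is x³ - 4y³ = -17. For fixed y, x³ = 4·y³ − 17, so a solution requires the RHS to be a perfect cube.
Strategy: iterate y from -30 to 30, compute RHS = 4·y³ − 17, and check whether it is a (positive or negative) perfect cube.
Check small values of y:
  y = 0: RHS = -17 is not a perfect cube.
  y = 1: RHS = -13 is not a perfect cube.
  y = -1: RHS = -21 is not a perfect cube.
  y = 2: RHS = 15 is not a perfect cube.
  y = -2: RHS = -49 is not a perfect cube.
  y = 3: RHS = 91 is not a perfect cube.
  y = -3: RHS = -125 = (-5)³ ⇒ x = -5 works.
Continuing the search up to |y| = 30 finds no further solutions beyond those listed.
Collected solutions: (-5, -3).

Solutions (with |y| ≤ 30): (-5, -3).


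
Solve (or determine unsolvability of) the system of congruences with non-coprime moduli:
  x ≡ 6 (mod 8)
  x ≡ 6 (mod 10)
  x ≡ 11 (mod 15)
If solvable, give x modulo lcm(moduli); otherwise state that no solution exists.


Moduli 8, 10, 15 are not pairwise coprime, so CRT works modulo lcm(m_i) when all pairwise compatibility conditions hold.
Pairwise compatibility: gcd(m_i, m_j) must divide a_i - a_j for every pair.
Merge one congruence at a time:
  Start: x ≡ 6 (mod 8).
  Combine with x ≡ 6 (mod 10): gcd(8, 10) = 2; 6 - 6 = 0, which IS divisible by 2, so compatible.
    Write x = 6 + 8·t and substitute into x ≡ 6 (mod 10): 8·t ≡ 6 − 6 = 0 (mod 10).
    Divide the congruence (and modulus) by g = 2: 4·t ≡ 0 (mod 5).
    The inverse of 4 mod 5 is 4 (since 4·4 = 16 = 3·5 + 1), so t ≡ 4·0 = 0 ≡ 0 (mod 5).
    Then x = 6 + 8·0 = 6, valid modulo lcm(8, 10) = 40: x ≡ 6 (mod 40).
  Combine with x ≡ 11 (mod 15): gcd(40, 15) = 5; 11 - 6 = 5, which IS divisible by 5, so compatible.
    Write x = 6 + 40·t and substitute into x ≡ 11 (mod 15): 40·t ≡ 11 − 6 = 5 (mod 15).
    Divide the congruence (and modulus) by g = 5: 8·t ≡ 1 (mod 3).
    Reduce coefficients mod 3: 2·t ≡ 1 (mod 3).
    The inverse of 2 mod 3 is 2 (since 2·2 = 4 = 1·3 + 1), so t ≡ 2·1 = 2 ≡ 2 (mod 3).
    Then x = 6 + 40·2 = 86, valid modulo lcm(40, 15) = 120: x ≡ 86 (mod 120).
Verify: 86 mod 8 = 6, 86 mod 10 = 6, 86 mod 15 = 11.

x ≡ 86 (mod 120).


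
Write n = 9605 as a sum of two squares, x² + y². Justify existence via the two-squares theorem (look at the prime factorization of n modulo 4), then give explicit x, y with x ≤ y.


Step 1: Factor n = 9605 = 5 · 17 · 113.
Step 2: Check the mod-4 condition on each prime factor: 5 ≡ 1 (mod 4), exponent 1; 17 ≡ 1 (mod 4), exponent 1; 113 ≡ 1 (mod 4), exponent 1.
All primes ≡ 3 (mod 4) appear to even exponent (or don't appear), so by the two-squares theorem n IS expressible as a sum of two squares.
Step 3: Build a representation. Here n = 5 · 17 · 113 is a product of primes ≡ 1 (mod 4). Each prime p ≡ 1 (mod 4) is itself a sum of two squares; find a² by testing p − a² for a perfect square:
  5: 5 − 1² = 4 = 2² ⇒ 5 = 1² + 2².
  17: 17 − 1² = 16 = 4² ⇒ 17 = 1² + 4².
  113: 113 − 1² = 112, 113 − 2² = 109, 113 − 3² = 104, 113 − 4² = 97, 113 − 5² = 88, 113 − 6² = 77, 113 − 7² = 64 = 8² ⇒ 113 = 7² + 8².
  Combine using the Brahmagupta–Fibonacci identity (a² + b²)(c² + d²) = (ac − bd)² + (ad + bc)² = (ac + bd)² + (ad − bc)²:
  5 · 17 = 85: from (1² + 2²)(1² + 4²), take (1·1 − 2·4, 1·4 + 2·1) = (1 − 8, 4 + 2) = (-7, 6); dropping signs (only squares matter) gives (7, 6); check 7² + 6² = 49 + 36 = 85 ✓.
  85 · 113 = 9605: from (7² + 6²)(7² + 8²), take (7·7 − 6·8, 7·8 + 6·7) = (49 − 48, 56 + 42) = (1, 98); check 1² + 98² = 1 + 9604 = 9605 ✓.
Step 4: Order so x ≤ y and verify: 1² + 98² = 1 + 9604 = 9605 = n. ✓

n = 9605 = 1² + 98² (one valid representation with x ≤ y).


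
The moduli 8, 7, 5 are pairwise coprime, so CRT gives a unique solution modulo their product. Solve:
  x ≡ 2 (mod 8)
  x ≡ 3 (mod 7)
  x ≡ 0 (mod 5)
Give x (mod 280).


Moduli 8, 7, 5 are pairwise coprime; by CRT there is a unique solution modulo M = 8 · 7 · 5 = 280.
Solve pairwise, accumulating the modulus:
  Start with x ≡ 2 (mod 8).
  Combine with x ≡ 3 (mod 7): since gcd(8, 7) = 1, we get a unique residue mod 56.
    Write x = 2 + 8·t and substitute into x ≡ 3 (mod 7): 8·t ≡ 3 − 2 = 1 (mod 7).
    Reduce coefficients mod 7: 1·t ≡ 1 (mod 7).
    So t ≡ 1 (mod 7).
    Then x = 2 + 8·1 = 10, valid modulo lcm(8, 7) = 56: x ≡ 10 (mod 56).
  Combine with x ≡ 0 (mod 5): since gcd(56, 5) = 1, we get a unique residue mod 280.
    Write x = 10 + 56·t and substitute into x ≡ 0 (mod 5): 56·t ≡ 0 − 10 = -10 (mod 5).
    Reduce coefficients mod 5: 1·t ≡ 0 (mod 5).
    So t ≡ 0 (mod 5).
    Then x = 10 + 56·0 = 10, valid modulo lcm(56, 5) = 280: x ≡ 10 (mod 280).
Verify: 10 mod 8 = 2 ✓, 10 mod 7 = 3 ✓, 10 mod 5 = 0 ✓.

x ≡ 10 (mod 280).


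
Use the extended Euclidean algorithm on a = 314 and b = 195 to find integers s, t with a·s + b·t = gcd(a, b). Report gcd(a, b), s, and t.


Euclidean algorithm on (314, 195) — divide until remainder is 0:
  314 = 1 · 195 + 119
  195 = 1 · 119 + 76
  119 = 1 · 76 + 43
  76 = 1 · 43 + 33
  43 = 1 · 33 + 10
  33 = 3 · 10 + 3
  10 = 3 · 3 + 1
  3 = 3 · 1 + 0
gcd(314, 195) = 1.
Track Bezout coefficients alongside the remainders: start with r₀ = 314 = a·1 + b·0 (s = 1, t = 0) and r₁ = 195 = a·0 + b·1 (s = 0, t = 1); each new remainder r_{k+1} = r_{k-1} − q_k·r_k inherits s_{k+1} = s_{k-1} − q_k·s_k, t_{k+1} = t_{k-1} − q_k·t_k, so r_k = a·s_k + b·t_k at every step:
  q = 1: r = 119, s = 1 − 1·0 = 1, t = 0 − 1·1 = -1  (check: 314·1 + 195·(-1) = 119)
  q = 1: r = 76, s = 0 − 1·1 = -1, t = 1 − 1·(-1) = 2  (check: 314·(-1) + 195·2 = 76)
  q = 1: r = 43, s = 1 − 1·(-1) = 2, t = -1 − 1·2 = -3  (check: 314·2 + 195·(-3) = 43)
  q = 1: r = 33, s = -1 − 1·2 = -3, t = 2 − 1·(-3) = 5  (check: 314·(-3) + 195·5 = 33)
  q = 1: r = 10, s = 2 − 1·(-3) = 5, t = -3 − 1·5 = -8  (check: 314·5 + 195·(-8) = 10)
  q = 3: r = 3, s = -3 − 3·5 = -18, t = 5 − 3·(-8) = 29  (check: 314·(-18) + 195·29 = 3)
  q = 3: r = 1, s = 5 − 3·(-18) = 59, t = -8 − 3·29 = -95  (check: 314·59 + 195·(-95) = 1)
The row with r = 1 (the gcd) gives the Bezout coefficients s = 59, t = -95.
Result: 314 · (59) + 195 · (-95) = 1.

gcd(314, 195) = 1; s = 59, t = -95 (check: 314·59 + 195·(-95) = 1).


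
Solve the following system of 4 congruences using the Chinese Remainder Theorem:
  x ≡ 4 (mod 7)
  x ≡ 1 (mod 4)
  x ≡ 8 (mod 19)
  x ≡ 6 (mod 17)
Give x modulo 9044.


Product of moduli M = 7 · 4 · 19 · 17 = 9044.
Merge one congruence at a time:
  Start: x ≡ 4 (mod 7).
  Combine with x ≡ 1 (mod 4); new modulus lcm = 28.
    Write x = 4 + 7·t and substitute into x ≡ 1 (mod 4): 7·t ≡ 1 − 4 = -3 (mod 4).
    Reduce coefficients mod 4: 3·t ≡ 1 (mod 4).
    The inverse of 3 mod 4 is 3 (since 3·3 = 9 = 2·4 + 1), so t ≡ 3·1 = 3 ≡ 3 (mod 4).
    Then x = 4 + 7·3 = 25, valid modulo lcm(7, 4) = 28: x ≡ 25 (mod 28).
  Combine with x ≡ 8 (mod 19); new modulus lcm = 532.
    Write x = 25 + 28·t and substitute into x ≡ 8 (mod 19): 28·t ≡ 8 − 25 = -17 (mod 19).
    Reduce coefficients mod 19: 9·t ≡ 2 (mod 19).
    The inverse of 9 mod 19 is 17 (since 9·17 = 153 = 8·19 + 1), so t ≡ 17·2 = 34 ≡ 15 (mod 19).
    Then x = 25 + 28·15 = 445, valid modulo lcm(28, 19) = 532: x ≡ 445 (mod 532).
  Combine with x ≡ 6 (mod 17); new modulus lcm = 9044.
    Write x = 445 + 532·t and substitute into x ≡ 6 (mod 17): 532·t ≡ 6 − 445 = -439 (mod 17).
    Reduce coefficients mod 17: 5·t ≡ 3 (mod 17).
    The inverse of 5 mod 17 is 7 (since 5·7 = 35 = 2·17 + 1), so t ≡ 7·3 = 21 ≡ 4 (mod 17).
    Then x = 445 + 532·4 = 2573, valid modulo lcm(532, 17) = 9044: x ≡ 2573 (mod 9044).
Verify against each original: 2573 mod 7 = 4, 2573 mod 4 = 1, 2573 mod 19 = 8, 2573 mod 17 = 6.

x ≡ 2573 (mod 9044).


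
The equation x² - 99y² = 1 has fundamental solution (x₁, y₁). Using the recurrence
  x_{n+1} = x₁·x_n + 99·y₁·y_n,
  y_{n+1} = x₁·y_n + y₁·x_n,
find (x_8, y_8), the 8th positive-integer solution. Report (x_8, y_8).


Step 1: Find the fundamental solution (x₁, y₁) of x² - 99y² = 1.
  Expand √99 as a continued fraction. a₀ = ⌊√99⌋ = 9; iterate m_{k+1} = d_k·a_k − m_k, d_{k+1} = (99 − m_{k+1}²)/d_k, a_{k+1} = ⌊(a₀ + m_{k+1})/d_{k+1}⌋ (starting m₀ = 0, d₀ = 1), with convergents p_k = a_k·p_{k-1} + p_{k-2}, q_k = a_k·q_{k-1} + q_{k-2} (p₋₁ = 1, q₋₁ = 0):
  k = 0: a₀ = 9; p₀/q₀ = 9/1; p₀² − 99·q₀² = 81 − 99 = -18.
  k = 1: m = 9, d = 18, a = ⌊(9 + 9)/18⌋ = 1; p/q = (1·9 + 1)/(1·1 + 0) = 10/1; p² − 99·q² = 100 − 99 = 1.
  The first convergent with p² − 99·q² = 1 gives the fundamental solution (x₁, y₁) = (10, 1).
Step 2: Apply the recurrence (x_{n+1}, y_{n+1}) = (x₁x_n + 99y₁y_n, x₁y_n + y₁x_n) repeatedly.
  From (x_1, y_1) = (10, 1): x_2 = 10·10 + 99·1·1 = 199; y_2 = 10·1 + 1·10 = 20.
  From (x_2, y_2) = (199, 20): x_3 = 10·199 + 99·1·20 = 3970; y_3 = 10·20 + 1·199 = 399.
  From (x_3, y_3) = (3970, 399): x_4 = 10·3970 + 99·1·399 = 79201; y_4 = 10·399 + 1·3970 = 7960.
  From (x_4, y_4) = (79201, 7960): x_5 = 10·79201 + 99·1·7960 = 1580050; y_5 = 10·7960 + 1·79201 = 158801.
  From (x_5, y_5) = (1580050, 158801): x_6 = 10·1580050 + 99·1·158801 = 31521799; y_6 = 10·158801 + 1·1580050 = 3168060.
  From (x_6, y_6) = (31521799, 3168060): x_7 = 10·31521799 + 99·1·3168060 = 628855930; y_7 = 10·3168060 + 1·31521799 = 63202399.
  From (x_7, y_7) = (628855930, 63202399): x_8 = 10·628855930 + 99·1·63202399 = 12545596801; y_8 = 10·63202399 + 1·628855930 = 1260879920.
Step 3: Verify x_8² - 99·y_8² = 157391999093261433601 - 157391999093261433600 = 1 (should be 1). ✓

(x_1, y_1) = (10, 1); (x_8, y_8) = (12545596801, 1260879920).


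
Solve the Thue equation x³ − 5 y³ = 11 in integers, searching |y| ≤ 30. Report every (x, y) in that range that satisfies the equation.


The equation is x³ - 5y³ = 11. For fixed y, x³ = 5·y³ + 11, so a solution requires the RHS to be a perfect cube.
Strategy: iterate y from -30 to 30, compute RHS = 5·y³ + 11, and check whether it is a (positive or negative) perfect cube.
Check small values of y:
  y = 0: RHS = 11 is not a perfect cube.
  y = 1: RHS = 16 is not a perfect cube.
  y = -1: RHS = 6 is not a perfect cube.
  y = 2: RHS = 51 is not a perfect cube.
  y = -2: RHS = -29 is not a perfect cube.
  y = 3: RHS = 146 is not a perfect cube.
  y = -3: RHS = -124 is not a perfect cube.
Continuing the search up to |y| = 30 finds no solutions either.
No (x, y) in the scanned range satisfies the equation.

No integer solutions with |y| ≤ 30.


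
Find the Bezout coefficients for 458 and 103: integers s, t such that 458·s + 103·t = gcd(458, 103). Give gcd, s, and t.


Euclidean algorithm on (458, 103) — divide until remainder is 0:
  458 = 4 · 103 + 46
  103 = 2 · 46 + 11
  46 = 4 · 11 + 2
  11 = 5 · 2 + 1
  2 = 2 · 1 + 0
gcd(458, 103) = 1.
Track Bezout coefficients alongside the remainders: start with r₀ = 458 = a·1 + b·0 (s = 1, t = 0) and r₁ = 103 = a·0 + b·1 (s = 0, t = 1); each new remainder r_{k+1} = r_{k-1} − q_k·r_k inherits s_{k+1} = s_{k-1} − q_k·s_k, t_{k+1} = t_{k-1} − q_k·t_k, so r_k = a·s_k + b·t_k at every step:
  q = 4: r = 46, s = 1 − 4·0 = 1, t = 0 − 4·1 = -4  (check: 458·1 + 103·(-4) = 46)
  q = 2: r = 11, s = 0 − 2·1 = -2, t = 1 − 2·(-4) = 9  (check: 458·(-2) + 103·9 = 11)
  q = 4: r = 2, s = 1 − 4·(-2) = 9, t = -4 − 4·9 = -40  (check: 458·9 + 103·(-40) = 2)
  q = 5: r = 1, s = -2 − 5·9 = -47, t = 9 − 5·(-40) = 209  (check: 458·(-47) + 103·209 = 1)
The row with r = 1 (the gcd) gives the Bezout coefficients s = -47, t = 209.
Result: 458 · (-47) + 103 · (209) = 1.

gcd(458, 103) = 1; s = -47, t = 209 (check: 458·(-47) + 103·209 = 1).


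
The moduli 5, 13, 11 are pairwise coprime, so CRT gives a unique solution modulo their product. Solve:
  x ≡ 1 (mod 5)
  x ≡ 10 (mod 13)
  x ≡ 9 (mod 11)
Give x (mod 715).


Moduli 5, 13, 11 are pairwise coprime; by CRT there is a unique solution modulo M = 5 · 13 · 11 = 715.
Solve pairwise, accumulating the modulus:
  Start with x ≡ 1 (mod 5).
  Combine with x ≡ 10 (mod 13): since gcd(5, 13) = 1, we get a unique residue mod 65.
    Write x = 1 + 5·t and substitute into x ≡ 10 (mod 13): 5·t ≡ 10 − 1 = 9 (mod 13).
    The inverse of 5 mod 13 is 8 (since 5·8 = 40 = 3·13 + 1), so t ≡ 8·9 = 72 ≡ 7 (mod 13).
    Then x = 1 + 5·7 = 36, valid modulo lcm(5, 13) = 65: x ≡ 36 (mod 65).
  Combine with x ≡ 9 (mod 11): since gcd(65, 11) = 1, we get a unique residue mod 715.
    Write x = 36 + 65·t and substitute into x ≡ 9 (mod 11): 65·t ≡ 9 − 36 = -27 (mod 11).
    Reduce coefficients mod 11: 10·t ≡ 6 (mod 11).
    The inverse of 10 mod 11 is 10 (since 10·10 = 100 = 9·11 + 1), so t ≡ 10·6 = 60 ≡ 5 (mod 11).
    Then x = 36 + 65·5 = 361, valid modulo lcm(65, 11) = 715: x ≡ 361 (mod 715).
Verify: 361 mod 5 = 1 ✓, 361 mod 13 = 10 ✓, 361 mod 11 = 9 ✓.

x ≡ 361 (mod 715).


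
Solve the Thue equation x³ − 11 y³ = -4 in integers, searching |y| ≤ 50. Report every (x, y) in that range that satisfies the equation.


The equation is x³ - 11y³ = -4. For fixed y, x³ = 11·y³ − 4, so a solution requires the RHS to be a perfect cube.
Strategy: iterate y from -50 to 50, compute RHS = 11·y³ − 4, and check whether it is a (positive or negative) perfect cube.
Check small values of y:
  y = 0: RHS = -4 is not a perfect cube.
  y = 1: RHS = 7 is not a perfect cube.
  y = -1: RHS = -15 is not a perfect cube.
  y = 2: RHS = 84 is not a perfect cube.
  y = -2: RHS = -92 is not a perfect cube.
  y = 3: RHS = 293 is not a perfect cube.
  y = -3: RHS = -301 is not a perfect cube.
Continuing the search up to |y| = 50 finds no solutions either.
No (x, y) in the scanned range satisfies the equation.

No integer solutions with |y| ≤ 50.
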